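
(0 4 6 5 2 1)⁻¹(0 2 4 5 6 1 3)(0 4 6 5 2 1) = (0 3 4 1 6 2 5)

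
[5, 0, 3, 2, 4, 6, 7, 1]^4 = [1, 7, 2, 3, 4, 0, 5, 6]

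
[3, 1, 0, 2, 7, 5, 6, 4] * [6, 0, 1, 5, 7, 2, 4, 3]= [5, 0, 6, 1, 3, 2, 4, 7]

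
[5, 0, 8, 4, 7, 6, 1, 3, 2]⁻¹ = [1, 6, 8, 7, 3, 0, 5, 4, 2]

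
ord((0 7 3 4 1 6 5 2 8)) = 9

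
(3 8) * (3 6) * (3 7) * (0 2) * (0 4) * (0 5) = (0 2 4 5)(3 8 6 7)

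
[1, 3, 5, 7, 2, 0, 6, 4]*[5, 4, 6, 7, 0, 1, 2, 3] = [4, 7, 1, 3, 6, 5, 2, 0]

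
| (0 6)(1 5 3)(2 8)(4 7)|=6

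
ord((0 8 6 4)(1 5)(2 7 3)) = 12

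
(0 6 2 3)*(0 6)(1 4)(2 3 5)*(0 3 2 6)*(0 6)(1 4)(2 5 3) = (0 2 3 6 5)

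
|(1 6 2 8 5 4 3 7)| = 8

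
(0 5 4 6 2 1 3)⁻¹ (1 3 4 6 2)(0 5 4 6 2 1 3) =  (0 6 2 1 3)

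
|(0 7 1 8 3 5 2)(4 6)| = 14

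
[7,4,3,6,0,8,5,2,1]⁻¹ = [4,8,7,2,1,6,3,0,5]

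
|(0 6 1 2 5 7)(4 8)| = 6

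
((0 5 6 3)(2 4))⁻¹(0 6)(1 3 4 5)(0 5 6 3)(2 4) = (0 2 6 1)(3 5)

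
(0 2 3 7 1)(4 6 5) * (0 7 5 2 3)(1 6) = (0 3 5 4 1 7 6 2)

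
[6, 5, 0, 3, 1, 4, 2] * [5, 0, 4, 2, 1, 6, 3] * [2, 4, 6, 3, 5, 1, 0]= [3, 0, 1, 6, 2, 4, 5]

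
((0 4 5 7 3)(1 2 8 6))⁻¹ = (0 3 7 5 4)(1 6 8 2)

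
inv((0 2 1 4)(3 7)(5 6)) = (0 4 1 2)(3 7)(5 6)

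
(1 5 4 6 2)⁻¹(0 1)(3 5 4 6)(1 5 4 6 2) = (0 5)(2 3 4 6)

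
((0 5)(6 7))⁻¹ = (0 5)(6 7)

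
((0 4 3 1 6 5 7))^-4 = (0 1 7 3 5 4 6)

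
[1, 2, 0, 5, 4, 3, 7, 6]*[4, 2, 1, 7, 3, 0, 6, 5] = [2, 1, 4, 0, 3, 7, 5, 6]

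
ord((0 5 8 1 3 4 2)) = 7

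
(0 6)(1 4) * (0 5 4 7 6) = (1 7 6 5 4)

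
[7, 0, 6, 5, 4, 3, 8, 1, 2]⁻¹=[1, 7, 8, 5, 4, 3, 2, 0, 6]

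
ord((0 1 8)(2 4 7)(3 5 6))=3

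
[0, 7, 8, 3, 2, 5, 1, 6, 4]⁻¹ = [0, 6, 4, 3, 8, 5, 7, 1, 2]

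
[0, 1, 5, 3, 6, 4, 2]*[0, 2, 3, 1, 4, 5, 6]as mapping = [0→0, 1→2, 2→5, 3→1, 4→6, 5→4, 6→3]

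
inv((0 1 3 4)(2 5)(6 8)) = (0 4 3 1)(2 5)(6 8)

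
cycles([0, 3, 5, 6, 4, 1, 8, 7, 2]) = (1 3 6 8 2 5)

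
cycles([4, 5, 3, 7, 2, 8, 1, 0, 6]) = (0 4 2 3 7) (1 5 8 6) 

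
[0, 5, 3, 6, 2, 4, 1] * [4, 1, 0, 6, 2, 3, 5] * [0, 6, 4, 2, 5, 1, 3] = [5, 2, 3, 1, 0, 4, 6]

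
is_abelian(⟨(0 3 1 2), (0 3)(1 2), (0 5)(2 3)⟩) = no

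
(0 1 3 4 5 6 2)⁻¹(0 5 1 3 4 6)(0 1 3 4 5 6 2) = (1 6 3 4 5 2)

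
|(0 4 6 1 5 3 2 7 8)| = 9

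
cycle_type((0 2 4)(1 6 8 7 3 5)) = 3.6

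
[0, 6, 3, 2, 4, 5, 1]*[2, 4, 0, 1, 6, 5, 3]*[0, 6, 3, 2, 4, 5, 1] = [3, 2, 6, 0, 1, 5, 4]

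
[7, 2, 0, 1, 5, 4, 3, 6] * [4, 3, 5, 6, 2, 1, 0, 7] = [7, 5, 4, 3, 1, 2, 6, 0]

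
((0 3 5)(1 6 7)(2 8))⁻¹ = (0 5 3)(1 7 6)(2 8)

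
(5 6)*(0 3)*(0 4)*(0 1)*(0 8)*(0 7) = (0 3 4 1 8 7)(5 6)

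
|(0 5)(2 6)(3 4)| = 2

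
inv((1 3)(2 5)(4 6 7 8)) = (1 3)(2 5)(4 8 7 6)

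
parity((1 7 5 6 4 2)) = odd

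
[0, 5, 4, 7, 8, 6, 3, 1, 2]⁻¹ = [0, 7, 8, 6, 2, 1, 5, 3, 4]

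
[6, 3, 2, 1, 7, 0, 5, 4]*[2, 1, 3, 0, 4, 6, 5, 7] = [5, 0, 3, 1, 7, 2, 6, 4]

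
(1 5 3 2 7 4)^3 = (1 2)(3 4)(5 7)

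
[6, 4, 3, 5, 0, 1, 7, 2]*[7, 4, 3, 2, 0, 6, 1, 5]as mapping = [0→1, 1→0, 2→2, 3→6, 4→7, 5→4, 6→5, 7→3]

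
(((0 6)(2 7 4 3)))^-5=(0 6)(2 3 4 7)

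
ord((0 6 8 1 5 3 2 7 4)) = 9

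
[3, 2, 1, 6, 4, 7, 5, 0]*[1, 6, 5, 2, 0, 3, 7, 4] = [2, 5, 6, 7, 0, 4, 3, 1]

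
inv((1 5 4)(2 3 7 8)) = (1 4 5)(2 8 7 3)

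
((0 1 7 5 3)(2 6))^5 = (2 6)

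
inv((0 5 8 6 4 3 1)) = (0 1 3 4 6 8 5)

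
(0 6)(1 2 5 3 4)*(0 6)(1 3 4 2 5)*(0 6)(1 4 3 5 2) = (0 6)(1 2 4 5 3)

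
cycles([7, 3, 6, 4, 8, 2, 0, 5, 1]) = (0 7 5 2 6)(1 3 4 8)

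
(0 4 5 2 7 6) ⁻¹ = (0 6 7 2 5 4) 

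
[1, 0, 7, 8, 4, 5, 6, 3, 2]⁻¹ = [1, 0, 8, 7, 4, 5, 6, 2, 3]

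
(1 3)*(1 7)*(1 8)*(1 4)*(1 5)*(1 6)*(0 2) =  (0 2) (1 3 7 8 4 5 6) 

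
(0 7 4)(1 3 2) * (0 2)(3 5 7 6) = (0 6 3)(1 5 7 4 2)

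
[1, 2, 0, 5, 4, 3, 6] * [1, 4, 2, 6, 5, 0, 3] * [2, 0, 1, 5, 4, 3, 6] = [4, 1, 0, 2, 3, 6, 5]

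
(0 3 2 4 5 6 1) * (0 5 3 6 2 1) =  (0 6)(1 5 2 4 3)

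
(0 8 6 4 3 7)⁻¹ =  (0 7 3 4 6 8)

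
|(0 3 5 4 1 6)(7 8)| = 6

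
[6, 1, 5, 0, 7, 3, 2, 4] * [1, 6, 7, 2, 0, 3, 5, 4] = [5, 6, 3, 1, 4, 2, 7, 0]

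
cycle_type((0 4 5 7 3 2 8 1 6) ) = 9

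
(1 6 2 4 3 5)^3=(1 4)(2 5)(3 6)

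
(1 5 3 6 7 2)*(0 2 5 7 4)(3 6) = (0 2 1 7 5 6 4)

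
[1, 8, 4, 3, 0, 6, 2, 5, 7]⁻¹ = [4, 0, 6, 3, 2, 7, 5, 8, 1]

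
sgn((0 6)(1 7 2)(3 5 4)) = -1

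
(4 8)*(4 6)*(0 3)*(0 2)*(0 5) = (0 3 2 5)(4 8 6)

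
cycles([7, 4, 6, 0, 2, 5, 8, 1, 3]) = (0 7 1 4 2 6 8 3)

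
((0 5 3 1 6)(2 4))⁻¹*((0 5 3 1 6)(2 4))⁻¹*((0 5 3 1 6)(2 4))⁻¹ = (0 3 6 5 1)(2 4)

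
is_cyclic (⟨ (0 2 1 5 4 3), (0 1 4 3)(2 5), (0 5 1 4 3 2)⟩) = no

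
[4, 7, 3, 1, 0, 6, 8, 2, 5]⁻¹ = [4, 3, 7, 2, 0, 8, 5, 1, 6]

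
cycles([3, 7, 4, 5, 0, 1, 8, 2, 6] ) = (0 3 5 1 7 2 4)(6 8)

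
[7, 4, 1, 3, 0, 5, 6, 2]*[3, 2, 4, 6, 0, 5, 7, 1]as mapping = [0→1, 1→0, 2→2, 3→6, 4→3, 5→5, 6→7, 7→4]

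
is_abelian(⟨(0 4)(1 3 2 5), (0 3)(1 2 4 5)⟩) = no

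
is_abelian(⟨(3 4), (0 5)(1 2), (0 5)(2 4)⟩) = no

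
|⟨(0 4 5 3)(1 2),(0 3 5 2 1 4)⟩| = 72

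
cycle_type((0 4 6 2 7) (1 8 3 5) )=4.5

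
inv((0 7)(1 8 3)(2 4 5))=(0 7)(1 3 8)(2 5 4)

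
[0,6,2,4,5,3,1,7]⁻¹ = [0,6,2,5,3,4,1,7]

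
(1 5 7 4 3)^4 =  (1 3 4 7 5)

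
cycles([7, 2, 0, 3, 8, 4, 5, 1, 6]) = (0 7 1 2)(4 8 6 5)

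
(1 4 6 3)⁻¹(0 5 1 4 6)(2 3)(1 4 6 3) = (0 5 4 6 3)(1 2)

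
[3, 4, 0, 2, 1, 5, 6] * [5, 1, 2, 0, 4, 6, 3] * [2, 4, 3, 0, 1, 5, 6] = [2, 1, 5, 3, 4, 6, 0]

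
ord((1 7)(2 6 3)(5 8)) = 6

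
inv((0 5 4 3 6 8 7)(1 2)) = (0 7 8 6 3 4 5)(1 2)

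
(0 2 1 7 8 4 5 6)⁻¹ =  (0 6 5 4 8 7 1 2)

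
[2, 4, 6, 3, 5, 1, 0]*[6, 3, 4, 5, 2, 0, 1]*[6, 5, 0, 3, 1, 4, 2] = [1, 0, 5, 4, 6, 3, 2]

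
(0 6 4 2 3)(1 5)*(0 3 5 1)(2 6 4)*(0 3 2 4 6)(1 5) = (0 6 4)(1 5 3 2)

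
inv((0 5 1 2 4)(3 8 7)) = (0 4 2 1 5)(3 7 8)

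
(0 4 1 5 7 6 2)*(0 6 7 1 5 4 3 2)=(0 3 2 6)(1 4 5)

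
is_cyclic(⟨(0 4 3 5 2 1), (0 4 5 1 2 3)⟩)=no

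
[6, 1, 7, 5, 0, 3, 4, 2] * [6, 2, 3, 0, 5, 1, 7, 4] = [7, 2, 4, 1, 6, 0, 5, 3]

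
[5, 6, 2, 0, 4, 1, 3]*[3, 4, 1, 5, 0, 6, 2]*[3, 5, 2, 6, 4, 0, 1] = [1, 2, 5, 6, 3, 4, 0]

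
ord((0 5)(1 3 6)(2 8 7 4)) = 12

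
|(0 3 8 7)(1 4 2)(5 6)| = 12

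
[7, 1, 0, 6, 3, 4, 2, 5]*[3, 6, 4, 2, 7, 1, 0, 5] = [5, 6, 3, 0, 2, 7, 4, 1]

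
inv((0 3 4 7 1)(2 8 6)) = (0 1 7 4 3)(2 6 8)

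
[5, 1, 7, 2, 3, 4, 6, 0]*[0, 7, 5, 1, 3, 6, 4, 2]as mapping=[0→6, 1→7, 2→2, 3→5, 4→1, 5→3, 6→4, 7→0]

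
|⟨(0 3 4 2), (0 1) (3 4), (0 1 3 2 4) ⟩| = 120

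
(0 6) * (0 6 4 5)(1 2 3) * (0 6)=(0 4 5 6)(1 2 3)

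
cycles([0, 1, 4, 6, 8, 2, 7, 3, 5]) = (2 4 8 5)(3 6 7)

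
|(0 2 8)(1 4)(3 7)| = 6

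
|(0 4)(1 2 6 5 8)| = 10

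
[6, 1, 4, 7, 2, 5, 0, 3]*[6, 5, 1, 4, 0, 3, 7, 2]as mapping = [0→7, 1→5, 2→0, 3→2, 4→1, 5→3, 6→6, 7→4]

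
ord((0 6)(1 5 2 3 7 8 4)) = 14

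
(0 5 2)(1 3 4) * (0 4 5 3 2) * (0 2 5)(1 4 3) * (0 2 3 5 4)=(0 1 4)(2 5 3)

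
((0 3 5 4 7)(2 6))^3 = (0 4 3 7 5)(2 6)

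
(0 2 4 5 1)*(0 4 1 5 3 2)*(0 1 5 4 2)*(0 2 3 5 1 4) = (0 4 5)(1 3 2)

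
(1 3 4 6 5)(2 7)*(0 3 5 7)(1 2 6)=(0 3 4 1 5 2)(6 7)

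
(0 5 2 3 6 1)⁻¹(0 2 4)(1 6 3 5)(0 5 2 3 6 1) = (0 1 6 2)(3 4 5)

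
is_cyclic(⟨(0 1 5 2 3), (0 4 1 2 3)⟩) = no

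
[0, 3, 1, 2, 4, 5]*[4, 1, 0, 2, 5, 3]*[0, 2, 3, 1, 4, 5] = [4, 3, 2, 0, 5, 1]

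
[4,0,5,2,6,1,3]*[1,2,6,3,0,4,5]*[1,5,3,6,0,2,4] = [1,5,0,4,2,3,6] 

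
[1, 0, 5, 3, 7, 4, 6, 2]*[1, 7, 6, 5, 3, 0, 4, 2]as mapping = [0→7, 1→1, 2→0, 3→5, 4→2, 5→3, 6→4, 7→6]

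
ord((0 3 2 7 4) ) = 5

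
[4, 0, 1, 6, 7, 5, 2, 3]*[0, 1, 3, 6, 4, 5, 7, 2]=[4, 0, 1, 7, 2, 5, 3, 6]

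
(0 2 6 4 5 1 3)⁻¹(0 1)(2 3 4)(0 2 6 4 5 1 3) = (0 5 6)(2 3)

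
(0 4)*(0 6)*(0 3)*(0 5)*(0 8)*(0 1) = (0 4 6 3 5 8 1)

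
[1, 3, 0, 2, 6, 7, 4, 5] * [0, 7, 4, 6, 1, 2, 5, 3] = [7, 6, 0, 4, 5, 3, 1, 2]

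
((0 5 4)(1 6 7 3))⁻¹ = (0 4 5)(1 3 7 6)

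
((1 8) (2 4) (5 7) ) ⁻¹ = (1 8) (2 4) (5 7) 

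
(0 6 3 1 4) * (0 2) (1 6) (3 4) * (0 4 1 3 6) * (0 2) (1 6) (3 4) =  (0 4) (2 3) 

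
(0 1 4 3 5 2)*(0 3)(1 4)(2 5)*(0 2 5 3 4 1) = (0 1)(2 4)(3 5)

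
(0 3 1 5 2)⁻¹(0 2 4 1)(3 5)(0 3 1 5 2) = (0 4 5 3)(1 2)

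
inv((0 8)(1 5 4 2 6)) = (0 8)(1 6 2 4 5)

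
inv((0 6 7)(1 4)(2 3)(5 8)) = (0 7 6)(1 4)(2 3)(5 8)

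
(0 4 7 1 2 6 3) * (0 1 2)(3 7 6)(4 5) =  (0 5 4 6 7 2 3 1)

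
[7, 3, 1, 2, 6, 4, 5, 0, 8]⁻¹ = [7, 2, 3, 1, 5, 6, 4, 0, 8]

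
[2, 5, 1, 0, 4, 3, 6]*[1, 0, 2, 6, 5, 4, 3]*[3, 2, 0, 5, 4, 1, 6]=[0, 4, 3, 2, 1, 6, 5]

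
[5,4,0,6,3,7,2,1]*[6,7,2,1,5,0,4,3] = [0,5,6,4,1,3,2,7]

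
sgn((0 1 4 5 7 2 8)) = 1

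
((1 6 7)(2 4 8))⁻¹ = (1 7 6)(2 8 4)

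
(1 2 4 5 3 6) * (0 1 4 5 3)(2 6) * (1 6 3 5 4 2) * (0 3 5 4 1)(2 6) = (0 2 1 5 3)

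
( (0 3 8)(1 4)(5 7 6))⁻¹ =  (0 8 3)(1 4)(5 6 7)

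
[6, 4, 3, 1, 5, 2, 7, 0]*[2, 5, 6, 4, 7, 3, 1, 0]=[1, 7, 4, 5, 3, 6, 0, 2]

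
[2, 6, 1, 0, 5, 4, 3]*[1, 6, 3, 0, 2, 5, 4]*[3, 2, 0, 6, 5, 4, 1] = [6, 5, 1, 2, 4, 0, 3]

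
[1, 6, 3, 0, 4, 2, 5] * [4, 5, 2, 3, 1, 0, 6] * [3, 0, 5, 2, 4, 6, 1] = [6, 1, 2, 4, 0, 5, 3]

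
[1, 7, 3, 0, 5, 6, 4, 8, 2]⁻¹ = [3, 0, 8, 2, 6, 4, 5, 1, 7]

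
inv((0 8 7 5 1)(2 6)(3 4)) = (0 1 5 7 8)(2 6)(3 4)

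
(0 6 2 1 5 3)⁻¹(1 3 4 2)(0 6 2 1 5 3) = (0 4 1 5)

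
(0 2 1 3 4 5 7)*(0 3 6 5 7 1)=(0 2)(1 6 5)(3 4 7)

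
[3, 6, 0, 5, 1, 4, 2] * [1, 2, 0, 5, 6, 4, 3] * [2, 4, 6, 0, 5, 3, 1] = [3, 0, 4, 5, 6, 1, 2]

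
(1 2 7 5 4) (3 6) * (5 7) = (1 2 5 4) (3 6) 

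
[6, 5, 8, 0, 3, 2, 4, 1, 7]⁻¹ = [3, 7, 5, 4, 6, 1, 0, 8, 2]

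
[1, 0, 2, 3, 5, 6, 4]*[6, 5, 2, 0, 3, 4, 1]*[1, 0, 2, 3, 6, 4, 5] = [4, 5, 2, 1, 6, 0, 3]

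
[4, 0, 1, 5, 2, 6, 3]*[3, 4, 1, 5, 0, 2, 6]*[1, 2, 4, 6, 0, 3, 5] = [1, 6, 0, 4, 2, 5, 3]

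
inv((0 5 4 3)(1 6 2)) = (0 3 4 5)(1 2 6)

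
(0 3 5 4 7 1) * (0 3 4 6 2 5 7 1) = (0 4 1 3 7)(2 5 6)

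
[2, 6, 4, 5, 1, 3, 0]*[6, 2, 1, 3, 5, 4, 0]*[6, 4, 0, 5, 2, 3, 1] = [4, 6, 3, 2, 0, 5, 1]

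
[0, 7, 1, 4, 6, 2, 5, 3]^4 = [0, 6, 4, 2, 1, 3, 7, 5]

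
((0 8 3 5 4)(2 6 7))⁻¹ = (0 4 5 3 8)(2 7 6)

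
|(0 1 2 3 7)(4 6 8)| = 15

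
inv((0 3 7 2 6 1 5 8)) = (0 8 5 1 6 2 7 3)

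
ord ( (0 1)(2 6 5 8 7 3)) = 6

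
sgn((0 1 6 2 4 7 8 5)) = -1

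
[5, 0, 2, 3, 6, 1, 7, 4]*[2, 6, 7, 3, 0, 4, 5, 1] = [4, 2, 7, 3, 5, 6, 1, 0]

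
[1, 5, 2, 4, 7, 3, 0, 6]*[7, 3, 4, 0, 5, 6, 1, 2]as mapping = [0→3, 1→6, 2→4, 3→5, 4→2, 5→0, 6→7, 7→1]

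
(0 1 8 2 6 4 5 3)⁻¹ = (0 3 5 4 6 2 8 1)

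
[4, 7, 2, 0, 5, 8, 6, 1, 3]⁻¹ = [3, 7, 2, 8, 0, 4, 6, 1, 5]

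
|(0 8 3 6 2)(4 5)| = 10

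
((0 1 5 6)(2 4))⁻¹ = (0 6 5 1)(2 4)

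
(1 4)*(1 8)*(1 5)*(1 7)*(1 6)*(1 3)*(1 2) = (1 4 8 5 7 6 3 2)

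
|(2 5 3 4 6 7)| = 6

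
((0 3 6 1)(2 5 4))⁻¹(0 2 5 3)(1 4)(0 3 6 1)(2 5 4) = (0 2)(3 5 4 6)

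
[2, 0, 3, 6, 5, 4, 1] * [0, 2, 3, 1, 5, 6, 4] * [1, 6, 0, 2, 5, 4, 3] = [2, 1, 6, 5, 3, 4, 0]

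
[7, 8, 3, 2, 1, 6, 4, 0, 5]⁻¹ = [7, 4, 3, 2, 6, 8, 5, 0, 1]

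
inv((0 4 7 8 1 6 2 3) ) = (0 3 2 6 1 8 7 4) 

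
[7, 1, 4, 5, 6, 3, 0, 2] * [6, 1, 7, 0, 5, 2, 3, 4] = [4, 1, 5, 2, 3, 0, 6, 7]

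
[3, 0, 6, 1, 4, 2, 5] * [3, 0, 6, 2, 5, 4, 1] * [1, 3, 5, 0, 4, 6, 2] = [5, 0, 3, 1, 6, 2, 4]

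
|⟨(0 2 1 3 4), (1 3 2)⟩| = 60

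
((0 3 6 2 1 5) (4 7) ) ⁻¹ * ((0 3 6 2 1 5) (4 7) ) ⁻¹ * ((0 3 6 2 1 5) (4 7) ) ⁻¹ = (0 2) (1 3) (4 7) (5 6) 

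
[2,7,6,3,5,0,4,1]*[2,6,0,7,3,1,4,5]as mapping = [0→0,1→5,2→4,3→7,4→1,5→2,6→3,7→6]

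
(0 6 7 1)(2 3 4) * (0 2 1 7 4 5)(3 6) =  (0 3 5)(1 2 6 4)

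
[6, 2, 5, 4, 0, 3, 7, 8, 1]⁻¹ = [4, 8, 1, 5, 3, 2, 0, 6, 7]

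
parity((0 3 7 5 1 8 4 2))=odd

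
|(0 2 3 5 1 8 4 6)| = 8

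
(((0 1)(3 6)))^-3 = (0 1)(3 6)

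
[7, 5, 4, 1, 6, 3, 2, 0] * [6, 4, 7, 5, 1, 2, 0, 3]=[3, 2, 1, 4, 0, 5, 7, 6]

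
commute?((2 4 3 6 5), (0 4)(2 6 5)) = no:(2 4 3 6 5)*(0 4)(2 6 5) = (0 4 3 5 6 2), (0 4)(2 6 5)*(2 4 3 6 5) = (0 3 6 2 5 4)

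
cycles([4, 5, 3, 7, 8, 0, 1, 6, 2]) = (0 4 8 2 3 7 6 1 5)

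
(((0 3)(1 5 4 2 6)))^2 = (1 4 6 5 2)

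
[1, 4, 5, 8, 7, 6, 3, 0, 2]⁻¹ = [7, 0, 8, 6, 1, 2, 5, 4, 3]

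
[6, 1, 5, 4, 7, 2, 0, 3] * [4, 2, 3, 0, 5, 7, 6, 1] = [6, 2, 7, 5, 1, 3, 4, 0]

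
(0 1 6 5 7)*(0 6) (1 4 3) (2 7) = (0 4 3 1) (2 7 6 5) 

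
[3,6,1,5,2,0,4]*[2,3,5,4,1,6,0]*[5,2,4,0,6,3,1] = [6,5,0,1,3,4,2]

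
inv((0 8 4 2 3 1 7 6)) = (0 6 7 1 3 2 4 8)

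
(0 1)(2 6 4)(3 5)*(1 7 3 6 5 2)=(0 7 3 2 5 6 4 1)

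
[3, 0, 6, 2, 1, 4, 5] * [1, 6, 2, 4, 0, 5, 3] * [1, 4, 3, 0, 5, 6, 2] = [5, 4, 0, 3, 2, 1, 6]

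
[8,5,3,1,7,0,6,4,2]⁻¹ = [5,3,8,2,7,1,6,4,0]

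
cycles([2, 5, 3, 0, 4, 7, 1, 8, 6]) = (0 2 3)(1 5 7 8 6)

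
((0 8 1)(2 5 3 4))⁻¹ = (0 1 8)(2 4 3 5)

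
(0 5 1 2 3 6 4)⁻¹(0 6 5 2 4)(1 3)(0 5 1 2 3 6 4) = (0 5 4 1 3)(2 6)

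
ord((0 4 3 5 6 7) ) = 6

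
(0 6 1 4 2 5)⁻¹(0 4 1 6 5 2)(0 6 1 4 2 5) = (0 5 6 2 4 1)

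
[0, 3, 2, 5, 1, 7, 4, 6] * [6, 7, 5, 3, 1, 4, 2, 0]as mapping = [0→6, 1→3, 2→5, 3→4, 4→7, 5→0, 6→1, 7→2]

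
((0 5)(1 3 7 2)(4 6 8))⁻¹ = (0 5)(1 2 7 3)(4 8 6)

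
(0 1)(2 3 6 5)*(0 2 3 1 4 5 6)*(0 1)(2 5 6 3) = (0 4 6 3 1 5 2)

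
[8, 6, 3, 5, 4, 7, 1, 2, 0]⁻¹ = [8, 6, 7, 2, 4, 3, 1, 5, 0]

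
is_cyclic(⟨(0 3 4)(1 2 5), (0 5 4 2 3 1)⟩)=yes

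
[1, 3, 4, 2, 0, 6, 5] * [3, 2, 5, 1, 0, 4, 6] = [2, 1, 0, 5, 3, 6, 4]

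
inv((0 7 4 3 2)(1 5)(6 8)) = (0 2 3 4 7)(1 5)(6 8)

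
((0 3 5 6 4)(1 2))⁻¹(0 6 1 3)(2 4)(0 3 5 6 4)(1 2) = (0 1)(2 5 3 4)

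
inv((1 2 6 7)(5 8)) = (1 7 6 2)(5 8)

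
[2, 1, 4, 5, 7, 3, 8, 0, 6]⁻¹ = [7, 1, 0, 5, 2, 3, 8, 4, 6]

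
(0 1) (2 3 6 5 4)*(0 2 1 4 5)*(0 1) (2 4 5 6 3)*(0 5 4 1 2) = (0 4 5 6 2) 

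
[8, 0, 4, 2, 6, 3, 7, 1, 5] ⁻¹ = [1, 7, 3, 5, 2, 8, 4, 6, 0] 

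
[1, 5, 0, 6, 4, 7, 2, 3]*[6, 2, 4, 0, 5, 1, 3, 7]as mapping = [0→2, 1→1, 2→6, 3→3, 4→5, 5→7, 6→4, 7→0]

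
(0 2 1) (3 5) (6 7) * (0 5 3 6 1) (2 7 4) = (0 7 1 5 6 4 2) 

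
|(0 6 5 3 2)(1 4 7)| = 15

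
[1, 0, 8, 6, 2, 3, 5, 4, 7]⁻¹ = [1, 0, 4, 5, 7, 6, 3, 8, 2]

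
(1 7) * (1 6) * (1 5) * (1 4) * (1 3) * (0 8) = (0 8)(1 7 6 5 4 3)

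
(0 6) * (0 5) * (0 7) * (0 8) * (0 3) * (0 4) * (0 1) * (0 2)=(0 6 5 7 8 3 4 1 2)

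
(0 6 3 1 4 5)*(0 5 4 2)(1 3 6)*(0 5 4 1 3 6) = (0 3 6)(1 2 5 4)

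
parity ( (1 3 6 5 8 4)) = odd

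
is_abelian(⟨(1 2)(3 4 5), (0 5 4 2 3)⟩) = no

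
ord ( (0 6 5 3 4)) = 5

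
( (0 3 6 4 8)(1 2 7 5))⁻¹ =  (0 8 4 6 3)(1 5 7 2)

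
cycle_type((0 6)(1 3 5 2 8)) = 2.5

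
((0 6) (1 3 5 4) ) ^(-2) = (1 5) (3 4) 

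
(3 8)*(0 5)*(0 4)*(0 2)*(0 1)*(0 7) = (0 5 4 2 1 7) (3 8) 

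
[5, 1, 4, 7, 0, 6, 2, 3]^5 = [0, 1, 2, 7, 4, 5, 6, 3]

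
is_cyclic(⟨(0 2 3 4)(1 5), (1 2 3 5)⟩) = no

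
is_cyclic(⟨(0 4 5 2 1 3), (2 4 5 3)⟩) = no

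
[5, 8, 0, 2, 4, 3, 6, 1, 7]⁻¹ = [2, 7, 3, 5, 4, 0, 6, 8, 1]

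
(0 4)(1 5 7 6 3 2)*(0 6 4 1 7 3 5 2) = (0 1 2 7 4 6 5 3)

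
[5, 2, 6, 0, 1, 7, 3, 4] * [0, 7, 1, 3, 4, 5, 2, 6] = [5, 1, 2, 0, 7, 6, 3, 4]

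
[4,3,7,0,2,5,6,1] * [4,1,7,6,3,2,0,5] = [3,6,5,4,7,2,0,1]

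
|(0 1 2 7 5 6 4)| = 7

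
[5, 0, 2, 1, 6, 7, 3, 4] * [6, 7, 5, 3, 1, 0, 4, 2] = [0, 6, 5, 7, 4, 2, 3, 1]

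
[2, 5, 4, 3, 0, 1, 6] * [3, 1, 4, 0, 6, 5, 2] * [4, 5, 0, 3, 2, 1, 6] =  [2, 1, 6, 4, 3, 5, 0]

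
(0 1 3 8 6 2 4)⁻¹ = (0 4 2 6 8 3 1)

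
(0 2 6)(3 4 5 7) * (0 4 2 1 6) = (0 1 6 4 5 7 3 2)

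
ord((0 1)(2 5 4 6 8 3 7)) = 14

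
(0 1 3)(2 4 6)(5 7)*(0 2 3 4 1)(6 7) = (1 4 7 5 6 3 2)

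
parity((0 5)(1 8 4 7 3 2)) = even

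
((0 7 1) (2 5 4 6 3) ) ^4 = (0 7 1) (2 3 6 4 5) 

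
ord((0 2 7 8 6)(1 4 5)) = 15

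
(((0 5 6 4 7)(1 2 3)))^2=(0 6 7 5 4)(1 3 2)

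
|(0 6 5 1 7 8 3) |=7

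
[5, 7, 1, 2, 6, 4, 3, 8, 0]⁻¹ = [8, 2, 3, 6, 5, 0, 4, 1, 7]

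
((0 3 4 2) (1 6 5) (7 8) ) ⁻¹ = (0 2 4 3) (1 5 6) (7 8) 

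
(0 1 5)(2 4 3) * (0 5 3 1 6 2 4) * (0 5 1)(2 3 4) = (0 6 3 2 5 1 4)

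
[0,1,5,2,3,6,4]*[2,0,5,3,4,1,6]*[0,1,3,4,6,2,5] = [3,0,1,2,4,5,6]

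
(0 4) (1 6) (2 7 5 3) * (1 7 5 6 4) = (0 1 4) (2 5 3) (6 7) 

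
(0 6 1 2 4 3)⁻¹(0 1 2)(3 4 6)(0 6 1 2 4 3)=(0 3 1)(2 4 6)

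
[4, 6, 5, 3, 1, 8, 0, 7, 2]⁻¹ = [6, 4, 8, 3, 0, 2, 1, 7, 5]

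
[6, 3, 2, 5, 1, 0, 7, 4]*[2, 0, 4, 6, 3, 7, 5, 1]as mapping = [0→5, 1→6, 2→4, 3→7, 4→0, 5→2, 6→1, 7→3]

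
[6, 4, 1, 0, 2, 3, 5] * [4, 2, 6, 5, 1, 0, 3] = [3, 1, 2, 4, 6, 5, 0]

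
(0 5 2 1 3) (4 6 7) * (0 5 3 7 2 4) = (0 3 5 4 6 2 1 7) 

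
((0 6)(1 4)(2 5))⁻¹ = (0 6)(1 4)(2 5)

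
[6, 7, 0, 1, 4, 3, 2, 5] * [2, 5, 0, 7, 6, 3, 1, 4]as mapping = [0→1, 1→4, 2→2, 3→5, 4→6, 5→7, 6→0, 7→3]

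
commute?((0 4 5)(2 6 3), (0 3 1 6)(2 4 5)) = no:(0 4 5)(2 6 3)*(0 3 1 6)(2 4 5) = (0 5 3 4 2)(1 6), (0 3 1 6)(2 4 5)*(0 4 5)(2 6 3) = (0 2 5 6 4)(1 3)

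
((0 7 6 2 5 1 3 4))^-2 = (0 3 5 6)(1 2 7 4)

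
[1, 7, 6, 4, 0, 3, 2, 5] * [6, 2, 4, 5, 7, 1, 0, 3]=[2, 3, 0, 7, 6, 5, 4, 1]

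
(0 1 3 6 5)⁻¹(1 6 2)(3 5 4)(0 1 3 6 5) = (0 4 6)(2 3 5)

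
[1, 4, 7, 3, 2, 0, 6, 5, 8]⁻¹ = [5, 0, 4, 3, 1, 7, 6, 2, 8]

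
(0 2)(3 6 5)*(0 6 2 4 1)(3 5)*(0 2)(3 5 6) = (0 4 1 2 3)(5 6)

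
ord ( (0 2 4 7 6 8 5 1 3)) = 9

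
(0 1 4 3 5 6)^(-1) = (0 6 5 3 4 1)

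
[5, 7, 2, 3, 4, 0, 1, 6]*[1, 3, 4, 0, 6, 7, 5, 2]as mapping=[0→7, 1→2, 2→4, 3→0, 4→6, 5→1, 6→3, 7→5]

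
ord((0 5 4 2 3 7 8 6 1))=9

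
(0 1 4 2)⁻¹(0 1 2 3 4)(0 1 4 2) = (0 3 2 1 4)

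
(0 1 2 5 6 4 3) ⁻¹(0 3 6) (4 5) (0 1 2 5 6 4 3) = (0 4 1) (3 6) 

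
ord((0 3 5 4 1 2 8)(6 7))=14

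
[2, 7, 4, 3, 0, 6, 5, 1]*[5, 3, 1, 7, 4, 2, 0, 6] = [1, 6, 4, 7, 5, 0, 2, 3]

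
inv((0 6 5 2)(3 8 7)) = (0 2 5 6)(3 7 8)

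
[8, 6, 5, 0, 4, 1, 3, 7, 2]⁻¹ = [3, 5, 8, 6, 4, 2, 1, 7, 0]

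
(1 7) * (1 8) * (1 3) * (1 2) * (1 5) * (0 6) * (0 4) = (0 6 4)(1 7 8 3 2 5)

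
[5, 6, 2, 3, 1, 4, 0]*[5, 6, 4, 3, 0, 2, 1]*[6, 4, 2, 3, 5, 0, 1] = [2, 4, 5, 3, 1, 6, 0]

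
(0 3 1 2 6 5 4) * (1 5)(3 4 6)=(0 4)(1 2 3 5 6)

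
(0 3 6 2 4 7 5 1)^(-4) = (0 4)(1 2)(3 7)(5 6)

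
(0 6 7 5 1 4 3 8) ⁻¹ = (0 8 3 4 1 5 7 6) 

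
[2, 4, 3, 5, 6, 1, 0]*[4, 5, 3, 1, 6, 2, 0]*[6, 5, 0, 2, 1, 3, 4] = [2, 4, 5, 0, 6, 3, 1]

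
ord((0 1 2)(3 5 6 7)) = 12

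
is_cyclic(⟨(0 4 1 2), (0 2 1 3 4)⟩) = no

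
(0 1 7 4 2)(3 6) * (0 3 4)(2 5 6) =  (0 1 7)(2 3)(4 5 6)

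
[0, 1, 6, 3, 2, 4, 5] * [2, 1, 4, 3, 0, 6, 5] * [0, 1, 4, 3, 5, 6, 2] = [4, 1, 6, 3, 5, 0, 2]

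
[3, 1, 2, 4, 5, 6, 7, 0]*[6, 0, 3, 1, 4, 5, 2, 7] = [1, 0, 3, 4, 5, 2, 7, 6]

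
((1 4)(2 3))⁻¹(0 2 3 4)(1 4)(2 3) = (0 3 2 1)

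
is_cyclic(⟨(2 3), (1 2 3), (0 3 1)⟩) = no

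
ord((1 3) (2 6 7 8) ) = 4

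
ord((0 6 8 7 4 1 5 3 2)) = 9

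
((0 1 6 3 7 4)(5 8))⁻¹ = (0 4 7 3 6 1)(5 8)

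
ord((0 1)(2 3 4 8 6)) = 10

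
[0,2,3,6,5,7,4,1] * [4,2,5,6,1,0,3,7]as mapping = [0→4,1→5,2→6,3→3,4→0,5→7,6→1,7→2]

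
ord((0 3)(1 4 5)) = 6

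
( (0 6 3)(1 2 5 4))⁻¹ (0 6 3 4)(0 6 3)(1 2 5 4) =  (0 1 6 3)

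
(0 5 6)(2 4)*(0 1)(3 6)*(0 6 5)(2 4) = (1 6)(3 5)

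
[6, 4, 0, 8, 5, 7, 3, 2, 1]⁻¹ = [2, 8, 7, 6, 1, 4, 0, 5, 3]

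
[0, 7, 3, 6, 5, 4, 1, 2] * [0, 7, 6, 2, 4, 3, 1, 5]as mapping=[0→0, 1→5, 2→2, 3→1, 4→3, 5→4, 6→7, 7→6]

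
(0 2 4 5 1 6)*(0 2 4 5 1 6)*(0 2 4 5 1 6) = (0 5)(1 2)(4 6)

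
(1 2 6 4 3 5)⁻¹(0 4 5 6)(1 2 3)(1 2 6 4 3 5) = (0 3 1 4)(2 6 5)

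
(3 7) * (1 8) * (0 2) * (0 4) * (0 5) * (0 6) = (0 2 4 5 6)(1 8)(3 7)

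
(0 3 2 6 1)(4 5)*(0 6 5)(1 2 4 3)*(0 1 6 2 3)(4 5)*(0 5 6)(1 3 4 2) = (3 6 4)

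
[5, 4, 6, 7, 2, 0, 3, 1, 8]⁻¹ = [5, 7, 4, 6, 1, 0, 2, 3, 8]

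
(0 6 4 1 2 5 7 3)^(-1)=(0 3 7 5 2 1 4 6)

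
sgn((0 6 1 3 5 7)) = -1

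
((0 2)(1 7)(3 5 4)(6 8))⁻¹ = (0 2)(1 7)(3 4 5)(6 8)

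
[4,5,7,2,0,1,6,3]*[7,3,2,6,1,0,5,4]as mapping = [0→1,1→0,2→4,3→2,4→7,5→3,6→5,7→6]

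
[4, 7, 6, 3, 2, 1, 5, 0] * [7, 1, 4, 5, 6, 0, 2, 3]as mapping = [0→6, 1→3, 2→2, 3→5, 4→4, 5→1, 6→0, 7→7]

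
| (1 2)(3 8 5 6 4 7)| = 6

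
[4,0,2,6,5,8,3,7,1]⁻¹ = [1,8,2,6,0,4,3,7,5]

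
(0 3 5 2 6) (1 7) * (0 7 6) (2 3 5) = (0 5 3 2) (1 6 7) 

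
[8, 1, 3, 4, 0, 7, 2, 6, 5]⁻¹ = [4, 1, 6, 2, 3, 8, 7, 5, 0]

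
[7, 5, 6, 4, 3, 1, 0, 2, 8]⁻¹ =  [6, 5, 7, 4, 3, 1, 2, 0, 8]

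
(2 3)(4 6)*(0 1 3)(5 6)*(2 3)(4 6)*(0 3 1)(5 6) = (1 2 3)(4 6 5)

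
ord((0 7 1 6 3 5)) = 6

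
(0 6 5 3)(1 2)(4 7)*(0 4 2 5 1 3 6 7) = (0 7 2 3 4)(1 5 6)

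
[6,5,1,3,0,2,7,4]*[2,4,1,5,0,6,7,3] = [7,6,4,5,2,1,3,0]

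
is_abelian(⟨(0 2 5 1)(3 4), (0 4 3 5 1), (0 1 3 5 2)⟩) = no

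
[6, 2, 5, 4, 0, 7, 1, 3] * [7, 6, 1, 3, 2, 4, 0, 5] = [0, 1, 4, 2, 7, 5, 6, 3]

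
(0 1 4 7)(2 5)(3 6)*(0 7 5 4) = (0 1)(2 4 5)(3 6)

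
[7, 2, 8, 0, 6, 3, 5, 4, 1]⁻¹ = [3, 8, 1, 5, 7, 6, 4, 0, 2]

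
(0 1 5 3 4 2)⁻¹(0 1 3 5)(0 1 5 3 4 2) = (1 5 4 3)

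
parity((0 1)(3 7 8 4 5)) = odd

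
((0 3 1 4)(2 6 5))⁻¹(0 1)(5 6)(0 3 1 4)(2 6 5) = (2 5)(3 4)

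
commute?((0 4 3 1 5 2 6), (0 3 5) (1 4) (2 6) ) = no:(0 4 3 1 5 2 6)*(0 3 5) (1 4) (2 6) = (0 1) (3 4 5 6), (0 3 5) (1 4) (2 6)*(0 4 3 1 5 2 6) = (0 1 3 2) (4 5) 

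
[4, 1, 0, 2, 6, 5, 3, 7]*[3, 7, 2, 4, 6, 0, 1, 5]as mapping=[0→6, 1→7, 2→3, 3→2, 4→1, 5→0, 6→4, 7→5]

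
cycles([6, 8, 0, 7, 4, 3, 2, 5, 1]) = (0 6 2)(1 8)(3 7 5)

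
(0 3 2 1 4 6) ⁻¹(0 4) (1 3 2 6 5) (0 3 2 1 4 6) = (0 5 4 2 1) (3 6) 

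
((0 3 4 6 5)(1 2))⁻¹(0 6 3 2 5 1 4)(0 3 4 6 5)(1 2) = (0 2 6 3 5 4 1)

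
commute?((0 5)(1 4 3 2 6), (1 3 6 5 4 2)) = no:(0 5)(1 4 3 2 6) * (1 3 6 5 4 2) = (0 4 6 3 1 2 5), (1 3 6 5 4 2) * (0 5)(1 4 3 2 6) = (0 5 3 1 2 4 6)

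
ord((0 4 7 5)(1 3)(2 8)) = 4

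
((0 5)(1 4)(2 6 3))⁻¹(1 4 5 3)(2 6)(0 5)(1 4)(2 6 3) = (0 2 4 1)(3 6)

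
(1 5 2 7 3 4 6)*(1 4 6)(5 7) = (1 7 3 6 4)(2 5)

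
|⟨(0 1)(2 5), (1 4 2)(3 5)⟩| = 720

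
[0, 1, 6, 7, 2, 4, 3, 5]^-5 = [0, 1, 6, 7, 2, 4, 3, 5]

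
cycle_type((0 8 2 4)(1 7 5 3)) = 4^2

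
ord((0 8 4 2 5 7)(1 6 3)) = 6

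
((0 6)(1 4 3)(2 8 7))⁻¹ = (0 6)(1 3 4)(2 7 8)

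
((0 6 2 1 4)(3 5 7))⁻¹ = (0 4 1 2 6)(3 7 5)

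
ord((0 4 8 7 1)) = 5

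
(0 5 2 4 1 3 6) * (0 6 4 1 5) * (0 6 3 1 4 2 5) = (0 6 3 2 4) 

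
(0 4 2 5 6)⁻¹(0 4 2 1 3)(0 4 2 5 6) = (1 3 4 2 5)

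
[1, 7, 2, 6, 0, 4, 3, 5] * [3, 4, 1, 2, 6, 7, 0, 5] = [4, 5, 1, 0, 3, 6, 2, 7] 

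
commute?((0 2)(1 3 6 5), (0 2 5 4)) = no:(0 2)(1 3 6 5)*(0 2 5 4) = (0 5 1 3 6 4), (0 2 5 4)*(0 2)(1 3 6 5) = (1 3 6 5 4 2)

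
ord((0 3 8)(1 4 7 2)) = 12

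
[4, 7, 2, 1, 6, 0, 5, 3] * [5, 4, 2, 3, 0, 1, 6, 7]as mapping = [0→0, 1→7, 2→2, 3→4, 4→6, 5→5, 6→1, 7→3]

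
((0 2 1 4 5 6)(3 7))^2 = (0 1 5)(2 4 6)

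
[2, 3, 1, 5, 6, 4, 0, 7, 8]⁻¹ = [6, 2, 0, 1, 5, 3, 4, 7, 8]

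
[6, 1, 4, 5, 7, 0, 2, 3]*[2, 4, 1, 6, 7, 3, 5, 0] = [5, 4, 7, 3, 0, 2, 1, 6]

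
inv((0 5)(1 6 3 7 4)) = (0 5)(1 4 7 3 6)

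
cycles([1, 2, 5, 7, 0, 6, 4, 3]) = (0 1 2 5 6 4)(3 7)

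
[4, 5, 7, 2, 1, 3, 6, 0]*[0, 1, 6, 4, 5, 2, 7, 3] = [5, 2, 3, 6, 1, 4, 7, 0]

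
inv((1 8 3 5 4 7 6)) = (1 6 7 4 5 3 8)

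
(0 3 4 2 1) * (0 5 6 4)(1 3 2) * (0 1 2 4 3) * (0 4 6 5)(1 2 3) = (0 6 1)(2 4 3)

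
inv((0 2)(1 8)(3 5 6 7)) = (0 2)(1 8)(3 7 6 5)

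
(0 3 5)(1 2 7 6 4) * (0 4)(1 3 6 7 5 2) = (0 6)(2 5 4 3)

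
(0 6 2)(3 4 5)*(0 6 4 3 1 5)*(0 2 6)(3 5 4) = (0 3 5 1 4 2)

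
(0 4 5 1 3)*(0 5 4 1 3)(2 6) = (0 1)(2 6)(3 5)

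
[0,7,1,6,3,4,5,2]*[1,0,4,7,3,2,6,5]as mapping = [0→1,1→5,2→0,3→6,4→7,5→3,6→2,7→4]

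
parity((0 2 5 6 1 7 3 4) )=odd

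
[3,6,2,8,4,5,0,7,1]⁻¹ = [6,8,2,0,4,5,1,7,3]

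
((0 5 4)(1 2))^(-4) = (0 4 5)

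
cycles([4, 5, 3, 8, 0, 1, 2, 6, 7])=(0 4) (1 5) (2 3 8 7 6) 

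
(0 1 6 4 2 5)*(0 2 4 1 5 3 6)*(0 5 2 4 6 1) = (0 2 3 1 5 4 6)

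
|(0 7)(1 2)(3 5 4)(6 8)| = 6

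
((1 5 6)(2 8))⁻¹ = (1 6 5)(2 8)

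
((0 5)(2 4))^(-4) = ()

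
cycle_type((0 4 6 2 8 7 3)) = 7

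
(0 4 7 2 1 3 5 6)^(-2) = (0 5 1 7)(2 4 6 3)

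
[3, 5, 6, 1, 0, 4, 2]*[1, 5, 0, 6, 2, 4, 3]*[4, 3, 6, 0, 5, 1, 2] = [2, 5, 0, 1, 3, 6, 4]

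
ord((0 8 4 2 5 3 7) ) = 7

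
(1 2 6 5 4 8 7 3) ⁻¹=(1 3 7 8 4 5 6 2) 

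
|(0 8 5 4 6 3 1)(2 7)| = 14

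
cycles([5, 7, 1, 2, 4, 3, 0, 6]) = (0 5 3 2 1 7 6)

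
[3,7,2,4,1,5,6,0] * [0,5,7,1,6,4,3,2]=[1,2,7,6,5,4,3,0]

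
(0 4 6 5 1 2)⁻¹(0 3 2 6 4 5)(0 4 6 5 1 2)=(0 5 6 1 4 3)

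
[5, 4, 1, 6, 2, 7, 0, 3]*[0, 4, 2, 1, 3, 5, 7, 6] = [5, 3, 4, 7, 2, 6, 0, 1]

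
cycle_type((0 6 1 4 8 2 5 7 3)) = 9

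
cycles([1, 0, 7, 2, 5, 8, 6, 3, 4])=(0 1)(2 7 3)(4 5 8)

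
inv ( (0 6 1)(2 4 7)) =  (0 1 6)(2 7 4)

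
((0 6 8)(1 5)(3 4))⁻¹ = (0 8 6)(1 5)(3 4)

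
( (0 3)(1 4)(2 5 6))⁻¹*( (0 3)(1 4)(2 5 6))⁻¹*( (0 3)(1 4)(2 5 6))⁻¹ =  (0 3)(1 4)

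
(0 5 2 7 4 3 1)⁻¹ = (0 1 3 4 7 2 5)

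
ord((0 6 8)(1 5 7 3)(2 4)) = 12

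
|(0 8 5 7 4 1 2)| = 7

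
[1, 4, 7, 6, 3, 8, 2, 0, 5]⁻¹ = [7, 0, 6, 4, 1, 8, 3, 2, 5]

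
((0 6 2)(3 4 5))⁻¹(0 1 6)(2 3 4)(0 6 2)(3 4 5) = (0 4 5)(1 2 6)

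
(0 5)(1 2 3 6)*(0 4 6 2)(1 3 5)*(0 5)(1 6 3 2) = (0 6 2)(1 5 4 3)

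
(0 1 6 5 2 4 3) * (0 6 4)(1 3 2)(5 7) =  (0 3 6 7 5 1 4 2)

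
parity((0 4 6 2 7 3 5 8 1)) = even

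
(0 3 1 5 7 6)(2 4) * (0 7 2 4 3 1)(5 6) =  (0 1 6 7 5 2 3)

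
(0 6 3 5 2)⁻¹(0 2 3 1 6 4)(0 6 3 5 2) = (0 5 1 3 4 6)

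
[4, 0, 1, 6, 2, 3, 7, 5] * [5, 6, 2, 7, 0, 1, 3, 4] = [0, 5, 6, 3, 2, 7, 4, 1]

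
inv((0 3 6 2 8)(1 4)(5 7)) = (0 8 2 6 3)(1 4)(5 7)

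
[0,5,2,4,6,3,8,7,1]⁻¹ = [0,8,2,5,3,1,4,7,6]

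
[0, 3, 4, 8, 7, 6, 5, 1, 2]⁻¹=[0, 7, 8, 1, 2, 6, 5, 4, 3]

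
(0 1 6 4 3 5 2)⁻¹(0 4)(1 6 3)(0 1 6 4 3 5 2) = (1 3)(4 5 6)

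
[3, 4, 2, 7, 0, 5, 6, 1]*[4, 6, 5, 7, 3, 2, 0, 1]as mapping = [0→7, 1→3, 2→5, 3→1, 4→4, 5→2, 6→0, 7→6]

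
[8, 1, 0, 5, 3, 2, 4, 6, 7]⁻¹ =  [2, 1, 5, 4, 6, 3, 7, 8, 0]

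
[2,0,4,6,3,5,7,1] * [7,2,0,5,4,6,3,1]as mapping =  [0→0,1→7,2→4,3→3,4→5,5→6,6→1,7→2]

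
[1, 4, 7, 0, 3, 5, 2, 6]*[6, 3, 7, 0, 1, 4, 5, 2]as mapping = [0→3, 1→1, 2→2, 3→6, 4→0, 5→4, 6→7, 7→5]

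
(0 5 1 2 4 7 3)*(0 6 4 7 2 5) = (1 5) (2 7 3 6 4) 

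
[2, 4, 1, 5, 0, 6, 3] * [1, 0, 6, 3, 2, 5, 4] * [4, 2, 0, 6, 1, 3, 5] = [5, 0, 4, 3, 2, 1, 6]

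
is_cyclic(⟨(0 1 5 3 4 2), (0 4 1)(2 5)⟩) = no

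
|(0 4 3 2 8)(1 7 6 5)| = 20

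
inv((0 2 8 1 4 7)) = (0 7 4 1 8 2)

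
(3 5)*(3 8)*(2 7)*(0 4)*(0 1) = (0 4 1)(2 7)(3 5 8)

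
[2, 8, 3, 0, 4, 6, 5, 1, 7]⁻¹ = [3, 7, 0, 2, 4, 6, 5, 8, 1]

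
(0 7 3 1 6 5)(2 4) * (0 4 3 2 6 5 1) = (0 7 2 3)(1 5 4 6)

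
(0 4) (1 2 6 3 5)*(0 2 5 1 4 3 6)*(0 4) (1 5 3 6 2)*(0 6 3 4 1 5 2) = (0 3 2 1 4 5 6) 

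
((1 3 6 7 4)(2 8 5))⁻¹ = (1 4 7 6 3)(2 5 8)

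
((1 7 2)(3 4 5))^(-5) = (1 7 2)(3 4 5)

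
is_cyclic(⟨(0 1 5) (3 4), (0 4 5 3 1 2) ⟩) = no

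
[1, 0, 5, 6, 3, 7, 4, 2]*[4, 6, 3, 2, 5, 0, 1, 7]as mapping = [0→6, 1→4, 2→0, 3→1, 4→2, 5→7, 6→5, 7→3]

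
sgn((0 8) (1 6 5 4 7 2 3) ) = -1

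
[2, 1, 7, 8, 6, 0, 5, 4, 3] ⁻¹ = [5, 1, 0, 8, 7, 6, 4, 2, 3] 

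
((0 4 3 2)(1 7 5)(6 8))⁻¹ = (0 2 3 4)(1 5 7)(6 8)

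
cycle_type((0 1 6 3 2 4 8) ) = 7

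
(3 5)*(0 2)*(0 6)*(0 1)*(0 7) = (0 2 6 1 7)(3 5)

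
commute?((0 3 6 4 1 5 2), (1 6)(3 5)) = no:(0 3 6 4 1 5 2)*(1 6)(3 5) = (0 5 2)(1 3)(4 6), (1 6)(3 5)*(0 3 6 4 1 5 2) = (0 3 2)(1 4)(5 6)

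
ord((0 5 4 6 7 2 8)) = 7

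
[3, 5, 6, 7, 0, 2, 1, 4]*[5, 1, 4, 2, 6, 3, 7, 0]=[2, 3, 7, 0, 5, 4, 1, 6]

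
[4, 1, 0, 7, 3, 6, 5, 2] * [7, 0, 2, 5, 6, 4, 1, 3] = [6, 0, 7, 3, 5, 1, 4, 2]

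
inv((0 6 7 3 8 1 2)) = (0 2 1 8 3 7 6)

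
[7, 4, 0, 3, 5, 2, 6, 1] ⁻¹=[2, 7, 5, 3, 1, 4, 6, 0] 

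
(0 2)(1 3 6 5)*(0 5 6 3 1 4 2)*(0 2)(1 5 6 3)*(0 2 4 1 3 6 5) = (0 4 2 5 1)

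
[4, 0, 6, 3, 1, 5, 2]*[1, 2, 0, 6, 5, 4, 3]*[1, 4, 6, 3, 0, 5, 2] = [5, 4, 3, 2, 6, 0, 1]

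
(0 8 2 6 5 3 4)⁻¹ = (0 4 3 5 6 2 8)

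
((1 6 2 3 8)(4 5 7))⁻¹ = (1 8 3 2 6)(4 7 5)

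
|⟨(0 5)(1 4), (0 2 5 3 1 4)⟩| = 720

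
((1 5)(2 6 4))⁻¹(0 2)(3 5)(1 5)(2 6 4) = (0 6)(1 3)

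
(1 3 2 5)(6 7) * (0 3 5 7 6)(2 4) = (0 3 4 2 7)(1 5)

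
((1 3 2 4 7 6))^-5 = (1 3 2 4 7 6)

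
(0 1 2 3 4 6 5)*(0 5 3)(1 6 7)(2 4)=(0 6 3 2)(1 4 7)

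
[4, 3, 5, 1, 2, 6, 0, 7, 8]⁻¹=[6, 3, 4, 1, 0, 2, 5, 7, 8]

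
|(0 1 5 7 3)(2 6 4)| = 15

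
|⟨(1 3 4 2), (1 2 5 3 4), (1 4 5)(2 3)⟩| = 120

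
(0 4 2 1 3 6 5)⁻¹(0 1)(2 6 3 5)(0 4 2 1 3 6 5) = (0 1 5 6)(3 4)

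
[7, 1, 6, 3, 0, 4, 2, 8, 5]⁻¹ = [4, 1, 6, 3, 5, 8, 2, 0, 7]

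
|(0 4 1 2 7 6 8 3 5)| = 9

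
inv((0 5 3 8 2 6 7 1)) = (0 1 7 6 2 8 3 5)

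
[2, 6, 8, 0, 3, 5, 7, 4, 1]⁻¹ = [3, 8, 0, 4, 7, 5, 1, 6, 2]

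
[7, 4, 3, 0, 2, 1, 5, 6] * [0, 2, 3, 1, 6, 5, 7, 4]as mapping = [0→4, 1→6, 2→1, 3→0, 4→3, 5→2, 6→5, 7→7]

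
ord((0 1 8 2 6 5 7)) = 7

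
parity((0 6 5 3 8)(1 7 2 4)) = odd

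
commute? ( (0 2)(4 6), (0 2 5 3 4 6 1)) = no: (0 2)(4 6) * (0 2 5 3 4 6 1) = (0 5 3 4 1), (0 2 5 3 4 6 1) * (0 2)(4 6) = (1 2 5 3 6)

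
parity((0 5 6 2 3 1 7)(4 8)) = odd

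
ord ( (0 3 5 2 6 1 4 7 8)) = 9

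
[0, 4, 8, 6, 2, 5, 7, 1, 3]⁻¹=[0, 7, 4, 8, 1, 5, 3, 6, 2]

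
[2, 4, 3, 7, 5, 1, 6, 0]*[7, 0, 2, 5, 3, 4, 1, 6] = [2, 3, 5, 6, 4, 0, 1, 7]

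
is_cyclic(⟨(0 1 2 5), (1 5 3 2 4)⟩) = no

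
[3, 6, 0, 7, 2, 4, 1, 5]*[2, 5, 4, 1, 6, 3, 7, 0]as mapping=[0→1, 1→7, 2→2, 3→0, 4→4, 5→6, 6→5, 7→3]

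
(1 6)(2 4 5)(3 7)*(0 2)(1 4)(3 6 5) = (0 2 1 5)(3 7 6 4)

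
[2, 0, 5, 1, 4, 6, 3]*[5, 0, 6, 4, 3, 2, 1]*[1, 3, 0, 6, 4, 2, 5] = [5, 2, 0, 1, 6, 3, 4]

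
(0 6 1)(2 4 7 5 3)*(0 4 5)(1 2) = (0 6 2 5 3 1 4 7)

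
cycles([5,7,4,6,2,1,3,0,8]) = (0 5 1 7)(2 4)(3 6)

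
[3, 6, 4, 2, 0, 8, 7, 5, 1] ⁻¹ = [4, 8, 3, 0, 2, 7, 1, 6, 5] 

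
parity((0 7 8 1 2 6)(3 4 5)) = odd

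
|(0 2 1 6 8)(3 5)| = 10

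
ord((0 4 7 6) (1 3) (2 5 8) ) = 12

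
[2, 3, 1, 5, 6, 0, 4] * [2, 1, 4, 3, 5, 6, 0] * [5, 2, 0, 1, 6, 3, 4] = [6, 1, 2, 4, 5, 0, 3]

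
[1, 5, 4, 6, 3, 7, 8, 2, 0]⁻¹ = [8, 0, 7, 4, 2, 1, 3, 5, 6]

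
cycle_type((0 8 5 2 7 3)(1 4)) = 2.6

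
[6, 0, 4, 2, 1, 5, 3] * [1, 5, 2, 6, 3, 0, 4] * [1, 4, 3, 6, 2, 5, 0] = [2, 4, 6, 3, 5, 1, 0] 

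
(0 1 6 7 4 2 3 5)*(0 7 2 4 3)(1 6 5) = (0 6 2)(1 5 7 3)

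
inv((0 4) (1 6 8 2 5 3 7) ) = (0 4) (1 7 3 5 2 8 6) 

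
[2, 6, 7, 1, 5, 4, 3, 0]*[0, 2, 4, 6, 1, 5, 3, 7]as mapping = [0→4, 1→3, 2→7, 3→2, 4→5, 5→1, 6→6, 7→0]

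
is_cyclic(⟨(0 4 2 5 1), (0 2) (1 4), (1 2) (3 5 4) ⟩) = no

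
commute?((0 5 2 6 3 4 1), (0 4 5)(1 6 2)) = no:(0 5 2 6 3 4 1)*(0 4 5)(1 6 2) = (1 4 6 3 5), (0 4 5)(1 6 2)*(0 5 2 6 3 4 1) = (0 1 3 4 2)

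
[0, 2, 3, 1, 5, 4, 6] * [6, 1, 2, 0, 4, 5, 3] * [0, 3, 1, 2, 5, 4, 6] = [6, 1, 0, 3, 4, 5, 2]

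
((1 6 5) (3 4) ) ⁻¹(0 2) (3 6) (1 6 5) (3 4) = (0 2) (4 5) 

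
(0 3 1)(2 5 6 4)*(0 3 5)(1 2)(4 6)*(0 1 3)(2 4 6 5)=(0 2 1)(3 4)(5 6)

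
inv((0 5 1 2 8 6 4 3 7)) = (0 7 3 4 6 8 2 1 5)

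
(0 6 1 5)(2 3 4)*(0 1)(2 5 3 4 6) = (0 2 4 5 1 3 6)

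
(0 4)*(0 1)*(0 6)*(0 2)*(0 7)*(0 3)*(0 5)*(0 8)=(0 4 1 6 2 7 3 5 8)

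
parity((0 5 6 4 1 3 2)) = even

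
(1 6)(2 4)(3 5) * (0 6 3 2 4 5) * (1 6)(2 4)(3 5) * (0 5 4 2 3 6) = (0 1 4 3 5 2 6)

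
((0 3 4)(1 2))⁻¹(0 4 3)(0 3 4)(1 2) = (0 4 3)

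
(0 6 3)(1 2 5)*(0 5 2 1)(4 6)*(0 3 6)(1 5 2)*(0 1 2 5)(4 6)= (0 6 4 1)(3 5)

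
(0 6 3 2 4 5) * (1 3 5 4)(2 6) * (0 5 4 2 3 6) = (0 3)(1 6 4 2)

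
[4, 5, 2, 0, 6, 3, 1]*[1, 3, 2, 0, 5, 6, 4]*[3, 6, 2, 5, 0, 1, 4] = [1, 4, 2, 6, 0, 3, 5]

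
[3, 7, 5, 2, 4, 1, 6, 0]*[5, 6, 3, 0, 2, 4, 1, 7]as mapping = [0→0, 1→7, 2→4, 3→3, 4→2, 5→6, 6→1, 7→5]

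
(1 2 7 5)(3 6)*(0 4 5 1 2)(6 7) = (0 4 5 2 6 3 7 1)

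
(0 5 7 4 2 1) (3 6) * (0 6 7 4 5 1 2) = (0 1 6 3 7 5 4) 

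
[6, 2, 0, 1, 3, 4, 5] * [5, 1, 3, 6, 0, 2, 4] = [4, 3, 5, 1, 6, 0, 2]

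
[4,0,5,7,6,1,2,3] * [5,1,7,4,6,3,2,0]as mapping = [0→6,1→5,2→3,3→0,4→2,5→1,6→7,7→4]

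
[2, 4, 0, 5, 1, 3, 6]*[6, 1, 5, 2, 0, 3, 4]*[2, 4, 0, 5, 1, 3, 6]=[3, 2, 6, 5, 4, 0, 1]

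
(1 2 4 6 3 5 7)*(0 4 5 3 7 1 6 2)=(0 4 2 5 1) (6 7) 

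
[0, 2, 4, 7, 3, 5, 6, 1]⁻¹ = [0, 7, 1, 4, 2, 5, 6, 3]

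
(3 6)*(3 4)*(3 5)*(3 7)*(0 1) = (0 1)(3 6 4 5 7)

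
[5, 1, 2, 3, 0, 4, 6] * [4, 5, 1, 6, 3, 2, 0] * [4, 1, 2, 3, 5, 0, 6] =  [2, 0, 1, 6, 5, 3, 4]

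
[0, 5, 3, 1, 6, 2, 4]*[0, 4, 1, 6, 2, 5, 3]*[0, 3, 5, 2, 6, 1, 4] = [0, 1, 4, 6, 2, 3, 5]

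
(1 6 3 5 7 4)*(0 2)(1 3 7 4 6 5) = (0 2)(1 5 4 3)(6 7)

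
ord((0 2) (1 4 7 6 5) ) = 10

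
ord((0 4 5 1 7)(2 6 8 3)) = 20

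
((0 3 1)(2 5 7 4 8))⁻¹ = (0 1 3)(2 8 4 7 5)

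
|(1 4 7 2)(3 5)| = 4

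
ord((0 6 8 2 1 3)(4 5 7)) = 6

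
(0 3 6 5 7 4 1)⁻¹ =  (0 1 4 7 5 6 3)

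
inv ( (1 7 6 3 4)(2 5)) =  (1 4 3 6 7)(2 5)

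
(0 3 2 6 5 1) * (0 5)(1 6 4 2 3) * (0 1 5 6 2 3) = (0 5 2 4 3)(1 6)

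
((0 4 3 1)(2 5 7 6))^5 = (0 4 3 1)(2 5 7 6)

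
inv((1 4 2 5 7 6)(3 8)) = (1 6 7 5 2 4)(3 8)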